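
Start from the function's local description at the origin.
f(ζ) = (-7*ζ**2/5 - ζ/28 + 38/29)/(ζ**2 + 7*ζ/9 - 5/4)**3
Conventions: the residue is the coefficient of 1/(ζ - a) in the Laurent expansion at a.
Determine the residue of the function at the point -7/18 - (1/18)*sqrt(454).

The residue is -(362981493/54274465120)*sqrt(454).

The factor ζ**2 + 7*ζ/9 - 5/4 splits as (ζ - a)(ζ - a') with a = -7/18 - (1/18)*sqrt(454), a' = -7/18 + (1/18)*sqrt(454). At the order-3 pole a set g(ζ) = (ζ - a)^3*f(ζ) = [-7*ζ**2/5 - ζ/28 + 38/29] / (ζ - a')^3.
Order-3 pole: residue = g''(a)/2; g''(-7/18 - (1/18)*sqrt(454)) = -(362981493/27137232560)*sqrt(454), so the residue is -(362981493/54274465120)*sqrt(454).


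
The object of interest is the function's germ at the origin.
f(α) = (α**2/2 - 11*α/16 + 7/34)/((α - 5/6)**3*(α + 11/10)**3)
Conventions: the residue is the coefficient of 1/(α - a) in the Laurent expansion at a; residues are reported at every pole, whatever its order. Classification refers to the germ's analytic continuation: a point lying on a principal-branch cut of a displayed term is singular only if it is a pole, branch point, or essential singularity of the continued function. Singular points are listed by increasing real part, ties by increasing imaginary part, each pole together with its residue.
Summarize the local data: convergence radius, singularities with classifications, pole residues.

Radius of convergence at 0: 5/6.
At -11/10: a pole of order 3; residue -23344875/697379066.
At 5/6: a pole of order 3; residue 23344875/697379066.

Denominator factor (α + 11/10)^3: pole of order 3 at -11/10, modulus 11/10.
Denominator factor (α - 5/6)^3: pole of order 3 at 5/6, modulus 5/6.
The radius of convergence is the smallest modulus among the singular points: 5/6.
At the order-3 pole -11/10 set g(α) = (α - (-11/10))^3*f(α) = (α**2/2 - 11*α/16 + 7/34)/(α - 5/6)**3.
Order-3 pole: residue = g''(a)/2; g''(-11/10) = -23344875/348689533, so the residue is -23344875/697379066.
At the order-3 pole 5/6 set g(α) = (α - (5/6))^3*f(α) = (α**2/2 - 11*α/16 + 7/34)/(α + 11/10)**3.
Order-3 pole: residue = g''(a)/2; g''(5/6) = 23344875/348689533, so the residue is 23344875/697379066.
List the singular points by increasing real part (a conjugate pair: the negative imaginary part first).


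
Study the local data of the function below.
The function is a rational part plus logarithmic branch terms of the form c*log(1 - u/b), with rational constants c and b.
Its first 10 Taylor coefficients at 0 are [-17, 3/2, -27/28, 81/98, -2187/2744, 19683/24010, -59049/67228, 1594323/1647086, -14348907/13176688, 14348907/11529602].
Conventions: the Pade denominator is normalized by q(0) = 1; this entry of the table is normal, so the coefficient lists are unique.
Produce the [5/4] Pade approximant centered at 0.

The Pade approximant has numerator coefficients [-17, -659/14, -8529/196, -36018/2401, -190593/134456, 2187/336140]; denominator coefficients [1, 20/7, 135/49, 2430/2401, 3645/33614].

Taylor coefficients needed (read off): a_0 = -17, a_1 = 3/2, a_2 = -27/28, a_3 = 81/98, a_4 = -2187/2744, a_5 = 19683/24010, a_6 = -59049/67228, a_7 = 1594323/1647086, a_8 = -14348907/13176688, a_9 = 14348907/11529602.
Write the denominator as Q(u) = 1 + q1*u + q2*u^2 + q3*u^3 + q4*u^4. Requiring Q*f - P = O(u^10) with deg P <= 5 kills the coefficients of u^6..u^9 in Q*f:
  u^6: a_6 + q1*a_5 + q2*a_4 + q3*a_3 + q4*a_2 = 0, i.e. -59049/67228 + (19683/24010)*q1 + (-2187/2744)*q2 + (81/98)*q3 + (-27/28)*q4 = 0.
  u^7: a_7 + q1*a_6 + q2*a_5 + q3*a_4 + q4*a_3 = 0, i.e. 1594323/1647086 + (-59049/67228)*q1 + (19683/24010)*q2 + (-2187/2744)*q3 + (81/98)*q4 = 0.
  u^8: a_8 + q1*a_7 + q2*a_6 + q3*a_5 + q4*a_4 = 0, i.e. -14348907/13176688 + (1594323/1647086)*q1 + (-59049/67228)*q2 + (19683/24010)*q3 + (-2187/2744)*q4 = 0.
  u^9: a_9 + q1*a_8 + q2*a_7 + q3*a_6 + q4*a_5 = 0, i.e. 14348907/11529602 + (-14348907/13176688)*q1 + (1594323/1647086)*q2 + (-59049/67228)*q3 + (19683/24010)*q4 = 0.
Solving this linear system: q1 = 20/7, q2 = 135/49, q3 = 2430/2401, q4 = 3645/33614.
The numerator is Q*f truncated at degree 5: P0 = a_0 = -17; P1 = a_1 + q1*a_0 = -659/14; P2 = a_2 + q1*a_1 + q2*a_0 = -8529/196; P3 = a_3 + q1*a_2 + q2*a_1 + q3*a_0 = -36018/2401; P4 = a_4 + q1*a_3 + q2*a_2 + q3*a_1 + q4*a_0 = -190593/134456; P5 = a_5 + q1*a_4 + q2*a_3 + q3*a_2 + q4*a_1 = 2187/336140.


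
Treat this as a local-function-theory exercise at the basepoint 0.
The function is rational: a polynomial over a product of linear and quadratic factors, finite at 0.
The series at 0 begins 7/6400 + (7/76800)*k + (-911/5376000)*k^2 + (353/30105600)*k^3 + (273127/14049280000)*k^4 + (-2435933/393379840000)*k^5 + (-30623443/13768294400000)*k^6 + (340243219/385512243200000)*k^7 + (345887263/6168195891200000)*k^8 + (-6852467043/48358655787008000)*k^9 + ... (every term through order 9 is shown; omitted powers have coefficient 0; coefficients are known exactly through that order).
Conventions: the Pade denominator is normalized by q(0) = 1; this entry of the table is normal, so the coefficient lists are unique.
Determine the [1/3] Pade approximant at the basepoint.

The Pade approximant has numerator coefficients [7/6400, 1756913/5280432000]; denominator coefficients [1, 3401663/15401260, 58874919/431235280, 104549951/8624705600].

Taylor coefficients needed (read off): a_0 = 7/6400, a_1 = 7/76800, a_2 = -911/5376000, a_3 = 353/30105600, a_4 = 273127/14049280000.
Write the denominator as Q(k) = 1 + q1*k + q2*k^2 + q3*k^3. Requiring Q*f - P = O(k^5) with deg P <= 1 kills the coefficients of k^2..k^4 in Q*f:
  k^2: a_2 + q1*a_1 + q2*a_0 = 0, i.e. -911/5376000 + (7/76800)*q1 + (7/6400)*q2 = 0.
  k^3: a_3 + q1*a_2 + q2*a_1 + q3*a_0 = 0, i.e. 353/30105600 + (-911/5376000)*q1 + (7/76800)*q2 + (7/6400)*q3 = 0.
  k^4: a_4 + q1*a_3 + q2*a_2 + q3*a_1 = 0, i.e. 273127/14049280000 + (353/30105600)*q1 + (-911/5376000)*q2 + (7/76800)*q3 = 0.
Solving this linear system: q1 = 3401663/15401260, q2 = 58874919/431235280, q3 = 104549951/8624705600.
The numerator is Q*f truncated at degree 1: P0 = a_0 = 7/6400; P1 = a_1 + q1*a_0 = 1756913/5280432000.


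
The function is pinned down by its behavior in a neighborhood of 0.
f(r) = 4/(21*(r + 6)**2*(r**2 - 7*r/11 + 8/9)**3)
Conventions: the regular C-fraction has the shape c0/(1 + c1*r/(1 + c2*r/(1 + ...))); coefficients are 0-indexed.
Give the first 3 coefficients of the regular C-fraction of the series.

The regular C-fraction coefficients are [27/3584, -479/264, 294427/126456].

Taylor coefficients (expand at 0): a_0 = 27/3584, a_1 = 4311/315392, a_2 = -97479/13877248.
c0 = a_0 = 27/3584. Peel one level at a time: if S = 1 + c*r/S' with S'(0) = 1, then c is the r-coefficient of S and S' = c*r/(S - 1).
S_1 = c0/f = 1 + (-479/264)*r + (294427/69696)*r^2 + ...; c1 = -479/264.
S_2 = c1*r/(S_1 - 1) = 1 + (294427/126456)*r + ...; c2 = 294427/126456.


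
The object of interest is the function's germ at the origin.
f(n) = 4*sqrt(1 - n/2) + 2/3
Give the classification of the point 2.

The term (4)*sqrt(1 - n/(2)) has argument 1 - 2/(2) = 0 at 2: a square-root (algebraic, two-sheeted) branch point; the remaining terms are analytic or single-valued there.

The point is an algebraic (square-root) branch point.


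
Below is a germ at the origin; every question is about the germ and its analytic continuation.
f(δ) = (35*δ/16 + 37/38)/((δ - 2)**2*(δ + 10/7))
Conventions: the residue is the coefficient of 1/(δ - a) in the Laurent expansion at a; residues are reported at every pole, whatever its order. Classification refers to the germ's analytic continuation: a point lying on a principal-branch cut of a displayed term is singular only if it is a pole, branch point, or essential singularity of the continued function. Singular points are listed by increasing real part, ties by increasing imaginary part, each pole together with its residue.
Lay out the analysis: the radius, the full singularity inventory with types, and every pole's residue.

Radius of convergence at 0: 10/7.
At -10/7: a pole of order 1; residue -5341/29184.
At 2: a pole of order 2; residue 5341/29184.

Denominator factor (δ - 2)^2: pole of order 2 at 2, modulus 2.
Denominator factor (δ + 10/7): pole of order 1 at -10/7, modulus 10/7.
The radius of convergence is the smallest modulus among the singular points: 10/7.
At the order-1 pole -10/7 set g(δ) = (δ - (-10/7))*f(δ) = (35*δ/16 + 37/38)/(δ - 2)**2.
Simple pole: residue = g(a) at a = -10/7, which is -5341/29184.
At the order-2 pole 2 set g(δ) = (δ - (2))^2*f(δ) = (35*δ/16 + 37/38)/(δ + 10/7).
Order-2 pole: residue = g'(a); g'(2) = 5341/29184, so the residue is 5341/29184.
List the singular points by increasing real part (a conjugate pair: the negative imaginary part first).


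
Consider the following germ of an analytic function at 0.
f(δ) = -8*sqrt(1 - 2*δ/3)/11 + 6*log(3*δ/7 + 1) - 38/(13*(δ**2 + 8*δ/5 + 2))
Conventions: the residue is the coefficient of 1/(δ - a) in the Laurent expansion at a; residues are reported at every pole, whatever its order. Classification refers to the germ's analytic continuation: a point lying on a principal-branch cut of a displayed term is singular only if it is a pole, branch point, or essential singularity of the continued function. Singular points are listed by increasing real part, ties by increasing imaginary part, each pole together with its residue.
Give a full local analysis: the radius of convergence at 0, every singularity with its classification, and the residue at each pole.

Denominator factor (δ**2 + 8*δ/5 + 2): discriminant -136/25, complex-conjugate roots (-4/5) + ((1/5)*sqrt(34))*i and (-4/5) - ((1/5)*sqrt(34))*i; poles of order 1, moduli sqrt(2) and sqrt(2).
Branch term (-8/11)*sqrt(1 - δ/(3/2)): its argument vanishes at δ = 3/2, a square-root branch point, modulus 3/2.
Branch term (6)*log(1 - δ/(-7/3)): its argument vanishes at δ = -7/3, a logarithmic branch point, modulus 7/3.
The radius of convergence is the smallest modulus among the singular points: sqrt(2).
The branch terms are analytic at (-4/5) - ((1/5)*sqrt(34))*i and contribute nothing to the residue; only the rational part matters.
The factor δ**2 + 8*δ/5 + 2 splits as (δ - a)(δ - a') with a = (-4/5) - ((1/5)*sqrt(34))*i, a' = (-4/5) + ((1/5)*sqrt(34))*i. At the order-1 pole a set g(δ) = (δ - a)*(rational part) = [-38/13] / (δ - a').
Simple pole: residue = g(a) at a = (-4/5) - ((1/5)*sqrt(34))*i, which is -((95/442)*sqrt(34))*i.
The branch terms are analytic at (-4/5) + ((1/5)*sqrt(34))*i and contribute nothing to the residue; only the rational part matters.
The factor δ**2 + 8*δ/5 + 2 splits as (δ - a)(δ - a') with a = (-4/5) + ((1/5)*sqrt(34))*i, a' = (-4/5) - ((1/5)*sqrt(34))*i. At the order-1 pole a set g(δ) = (δ - a)*(rational part) = [-38/13] / (δ - a').
Simple pole: residue = g(a) at a = (-4/5) + ((1/5)*sqrt(34))*i, which is ((95/442)*sqrt(34))*i.
List the singular points by increasing real part (a conjugate pair: the negative imaginary part first).

Radius of convergence at 0: sqrt(2).
At -7/3: a logarithmic branch point.
At (-4/5) - ((1/5)*sqrt(34))*i: a pole of order 1; residue -((95/442)*sqrt(34))*i.
At (-4/5) + ((1/5)*sqrt(34))*i: a pole of order 1; residue ((95/442)*sqrt(34))*i.
At 3/2: an algebraic (square-root) branch point.


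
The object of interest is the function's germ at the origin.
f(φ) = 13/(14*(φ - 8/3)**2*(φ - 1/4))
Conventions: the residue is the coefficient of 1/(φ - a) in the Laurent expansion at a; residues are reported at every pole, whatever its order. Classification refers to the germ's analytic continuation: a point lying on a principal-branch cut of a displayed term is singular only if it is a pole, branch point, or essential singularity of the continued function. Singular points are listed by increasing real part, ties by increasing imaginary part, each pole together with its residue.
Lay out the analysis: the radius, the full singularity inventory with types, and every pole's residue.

Denominator factor (φ - 1/4): pole of order 1 at 1/4, modulus 1/4.
Denominator factor (φ - 8/3)^2: pole of order 2 at 8/3, modulus 8/3.
The radius of convergence is the smallest modulus among the singular points: 1/4.
At the order-1 pole 1/4 set g(φ) = (φ - (1/4))*f(φ) = 13/(14*(φ - 8/3)**2).
Simple pole: residue = g(a) at a = 1/4, which is 936/5887.
At the order-2 pole 8/3 set g(φ) = (φ - (8/3))^2*f(φ) = 13/(14*(φ - 1/4)).
Order-2 pole: residue = g'(a); g'(8/3) = -936/5887, so the residue is -936/5887.
List the singular points by increasing real part (a conjugate pair: the negative imaginary part first).

Radius of convergence at 0: 1/4.
At 1/4: a pole of order 1; residue 936/5887.
At 8/3: a pole of order 2; residue -936/5887.


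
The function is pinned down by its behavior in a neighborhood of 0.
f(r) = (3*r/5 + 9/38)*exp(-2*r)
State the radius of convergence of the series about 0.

The factor exp(-2*r) is entire and contributes no finite singular point.
The polynomial part has no poles.
No finite singular points: the Taylor series at 0 converges everywhere.

The radius of convergence is infinite.


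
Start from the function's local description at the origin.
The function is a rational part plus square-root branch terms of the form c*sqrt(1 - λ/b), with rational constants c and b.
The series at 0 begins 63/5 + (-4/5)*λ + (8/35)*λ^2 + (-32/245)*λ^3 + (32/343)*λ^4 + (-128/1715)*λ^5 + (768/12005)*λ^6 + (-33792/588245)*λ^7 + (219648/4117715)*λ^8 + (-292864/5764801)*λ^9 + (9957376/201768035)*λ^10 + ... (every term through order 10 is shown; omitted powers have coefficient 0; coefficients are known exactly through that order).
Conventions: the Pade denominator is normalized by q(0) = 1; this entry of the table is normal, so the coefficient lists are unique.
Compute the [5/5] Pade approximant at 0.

The Pade approximant has numerator coefficients [63/5, 158/5, 944/35, 312/35, 304/343, -32/12005]; denominator coefficients [1, 18/7, 16/7, 40/49, 240/2401, 32/16807].

Taylor coefficients needed (read off): a_0 = 63/5, a_1 = -4/5, a_2 = 8/35, a_3 = -32/245, a_4 = 32/343, a_5 = -128/1715, a_6 = 768/12005, a_7 = -33792/588245, a_8 = 219648/4117715, a_9 = -292864/5764801, a_10 = 9957376/201768035.
Write the denominator as Q(λ) = 1 + q1*λ + q2*λ^2 + q3*λ^3 + q4*λ^4 + q5*λ^5. Requiring Q*f - P = O(λ^11) with deg P <= 5 kills the coefficients of λ^6..λ^10 in Q*f:
  λ^6: a_6 + q1*a_5 + q2*a_4 + q3*a_3 + q4*a_2 + q5*a_1 = 0, i.e. 768/12005 + (-128/1715)*q1 + (32/343)*q2 + (-32/245)*q3 + (8/35)*q4 + (-4/5)*q5 = 0.
  λ^7: a_7 + q1*a_6 + q2*a_5 + q3*a_4 + q4*a_3 + q5*a_2 = 0, i.e. -33792/588245 + (768/12005)*q1 + (-128/1715)*q2 + (32/343)*q3 + (-32/245)*q4 + (8/35)*q5 = 0.
  λ^8: a_8 + q1*a_7 + q2*a_6 + q3*a_5 + q4*a_4 + q5*a_3 = 0, i.e. 219648/4117715 + (-33792/588245)*q1 + (768/12005)*q2 + (-128/1715)*q3 + (32/343)*q4 + (-32/245)*q5 = 0.
  λ^9: a_9 + q1*a_8 + q2*a_7 + q3*a_6 + q4*a_5 + q5*a_4 = 0, i.e. -292864/5764801 + (219648/4117715)*q1 + (-33792/588245)*q2 + (768/12005)*q3 + (-128/1715)*q4 + (32/343)*q5 = 0.
  λ^10: a_10 + q1*a_9 + q2*a_8 + q3*a_7 + q4*a_6 + q5*a_5 = 0, i.e. 9957376/201768035 + (-292864/5764801)*q1 + (219648/4117715)*q2 + (-33792/588245)*q3 + (768/12005)*q4 + (-128/1715)*q5 = 0.
Solving this linear system: q1 = 18/7, q2 = 16/7, q3 = 40/49, q4 = 240/2401, q5 = 32/16807.
The numerator is Q*f truncated at degree 5: P0 = a_0 = 63/5; P1 = a_1 + q1*a_0 = 158/5; P2 = a_2 + q1*a_1 + q2*a_0 = 944/35; P3 = a_3 + q1*a_2 + q2*a_1 + q3*a_0 = 312/35; P4 = a_4 + q1*a_3 + q2*a_2 + q3*a_1 + q4*a_0 = 304/343; P5 = a_5 + q1*a_4 + q2*a_3 + q3*a_2 + q4*a_1 + q5*a_0 = -32/12005.


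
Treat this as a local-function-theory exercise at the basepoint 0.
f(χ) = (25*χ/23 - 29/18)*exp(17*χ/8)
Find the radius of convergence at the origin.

The factor exp(17*χ/8) is entire and contributes no finite singular point.
The polynomial part has no poles.
No finite singular points: the Taylor series at 0 converges everywhere.

The radius of convergence is infinite.


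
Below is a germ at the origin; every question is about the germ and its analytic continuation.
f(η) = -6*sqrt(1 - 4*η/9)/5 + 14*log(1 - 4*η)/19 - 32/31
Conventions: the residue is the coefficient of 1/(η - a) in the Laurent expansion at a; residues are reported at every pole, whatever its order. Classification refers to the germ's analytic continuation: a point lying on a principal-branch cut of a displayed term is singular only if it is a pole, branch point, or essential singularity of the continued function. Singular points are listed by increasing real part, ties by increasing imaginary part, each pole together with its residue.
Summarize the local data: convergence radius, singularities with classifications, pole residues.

Radius of convergence at 0: 1/4.
At 1/4: a logarithmic branch point.
At 9/4: an algebraic (square-root) branch point.

Branch term (-6/5)*sqrt(1 - η/(9/4)): its argument vanishes at η = 9/4, a square-root branch point, modulus 9/4.
Branch term (14/19)*log(1 - η/(1/4)): its argument vanishes at η = 1/4, a logarithmic branch point, modulus 1/4.
The radius of convergence is the smallest modulus among the singular points: 1/4.
List the singular points by increasing real part (a conjugate pair: the negative imaginary part first).


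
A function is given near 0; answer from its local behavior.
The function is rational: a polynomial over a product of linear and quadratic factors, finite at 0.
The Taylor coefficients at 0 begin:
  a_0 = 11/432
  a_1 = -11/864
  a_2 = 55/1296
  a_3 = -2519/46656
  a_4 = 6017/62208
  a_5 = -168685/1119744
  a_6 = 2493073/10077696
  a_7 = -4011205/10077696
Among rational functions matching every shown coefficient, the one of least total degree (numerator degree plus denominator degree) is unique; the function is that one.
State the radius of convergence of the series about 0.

The radius of convergence is -1/2 + (1/2)*sqrt(5).

No rational of total degree below 5 reproduces all 8 coefficients; solving the [0/5] Pade equations on them gives f(α) = 11/(2*(α - 6)**3*(α**2 - α - 1)), whose expansion matches every shown term.
Denominator factor (α**2 - α - 1): discriminant 5, real irrational roots 1/2 + (1/2)*sqrt(5) and 1/2 - (1/2)*sqrt(5); poles of order 1, moduli 1/2 + (1/2)*sqrt(5) and -1/2 + (1/2)*sqrt(5).
Denominator factor (α - 6)^3: pole of order 3 at 6, modulus 6.
The radius of convergence is the smallest modulus among the singular points: -1/2 + (1/2)*sqrt(5).


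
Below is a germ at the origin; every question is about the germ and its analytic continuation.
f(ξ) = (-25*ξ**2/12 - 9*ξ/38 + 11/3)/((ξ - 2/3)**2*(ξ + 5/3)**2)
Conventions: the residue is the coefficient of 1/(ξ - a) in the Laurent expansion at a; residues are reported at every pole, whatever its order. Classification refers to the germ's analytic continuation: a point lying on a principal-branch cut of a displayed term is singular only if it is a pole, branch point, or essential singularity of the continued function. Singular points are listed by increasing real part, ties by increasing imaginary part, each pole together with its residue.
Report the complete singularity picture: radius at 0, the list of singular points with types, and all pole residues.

Radius of convergence at 0: 2/3.
At -5/3: a pole of order 2; residue 12517/13034.
At 2/3: a pole of order 2; residue -12517/13034.

Denominator factor (ξ + 5/3)^2: pole of order 2 at -5/3, modulus 5/3.
Denominator factor (ξ - 2/3)^2: pole of order 2 at 2/3, modulus 2/3.
The radius of convergence is the smallest modulus among the singular points: 2/3.
At the order-2 pole -5/3 set g(ξ) = (ξ - (-5/3))^2*f(ξ) = (-25*ξ**2/12 - 9*ξ/38 + 11/3)/(ξ - 2/3)**2.
Order-2 pole: residue = g'(a); g'(-5/3) = 12517/13034, so the residue is 12517/13034.
At the order-2 pole 2/3 set g(ξ) = (ξ - (2/3))^2*f(ξ) = (-25*ξ**2/12 - 9*ξ/38 + 11/3)/(ξ + 5/3)**2.
Order-2 pole: residue = g'(a); g'(2/3) = -12517/13034, so the residue is -12517/13034.
List the singular points by increasing real part (a conjugate pair: the negative imaginary part first).


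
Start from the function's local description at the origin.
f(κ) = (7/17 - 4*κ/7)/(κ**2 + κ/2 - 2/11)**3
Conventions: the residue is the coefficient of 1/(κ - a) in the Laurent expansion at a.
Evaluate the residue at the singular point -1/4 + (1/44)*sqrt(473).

The factor κ**2 + κ/2 - 2/11 splits as (κ - a)(κ - a') with a = -1/4 + (1/44)*sqrt(473), a' = -1/4 - (1/44)*sqrt(473). At the order-3 pole a set g(κ) = (κ - a)^3*f(κ) = [7/17 - 4*κ/7] / (κ - a')^3.
Order-3 pole: residue = g''(a)/2; g''(-1/4 + (1/44)*sqrt(473)) = (3066624/9461333)*sqrt(473), so the residue is (1533312/9461333)*sqrt(473).

The residue is (1533312/9461333)*sqrt(473).


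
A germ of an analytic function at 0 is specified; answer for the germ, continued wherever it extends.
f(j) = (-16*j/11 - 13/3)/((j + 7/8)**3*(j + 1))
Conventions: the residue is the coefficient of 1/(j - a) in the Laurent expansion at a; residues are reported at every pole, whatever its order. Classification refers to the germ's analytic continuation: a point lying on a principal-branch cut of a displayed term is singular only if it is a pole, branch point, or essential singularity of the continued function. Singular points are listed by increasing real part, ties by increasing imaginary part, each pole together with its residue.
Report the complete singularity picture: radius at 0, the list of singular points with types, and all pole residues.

Denominator factor (j + 1): pole of order 1 at -1, modulus 1.
Denominator factor (j + 7/8)^3: pole of order 3 at -7/8, modulus 7/8.
The radius of convergence is the smallest modulus among the singular points: 7/8.
At the order-1 pole -1 set g(j) = (j - (-1))*f(j) = (-16*j/11 - 13/3)/(j + 7/8)**3.
Simple pole: residue = g(a) at a = -1, which is 48640/33.
At the order-3 pole -7/8 set g(j) = (j - (-7/8))^3*f(j) = (-16*j/11 - 13/3)/(j + 1).
Order-3 pole: residue = g''(a)/2; g''(-7/8) = -97280/33, so the residue is -48640/33.
List the singular points by increasing real part (a conjugate pair: the negative imaginary part first).

Radius of convergence at 0: 7/8.
At -1: a pole of order 1; residue 48640/33.
At -7/8: a pole of order 3; residue -48640/33.


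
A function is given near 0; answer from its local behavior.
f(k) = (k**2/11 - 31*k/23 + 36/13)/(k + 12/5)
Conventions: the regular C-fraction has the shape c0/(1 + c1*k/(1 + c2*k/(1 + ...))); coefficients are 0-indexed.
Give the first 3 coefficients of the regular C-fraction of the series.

The regular C-fraction coefficients are [15/13, 187/207, -383539/851598].

Taylor coefficients (expand at 0): a_0 = 15/13, a_1 = -935/897, a_2 = 27955/59202.
c0 = a_0 = 15/13. Peel one level at a time: if S = 1 + c*k/S' with S'(0) = 1, then c is the k-coefficient of S and S' = c*k/(S - 1).
S_1 = c0/f = 1 + (187/207)*k + (383539/942678)*k^2 + ...; c1 = 187/207.
S_2 = c1*k/(S_1 - 1) = 1 + (-383539/851598)*k + ...; c2 = -383539/851598.


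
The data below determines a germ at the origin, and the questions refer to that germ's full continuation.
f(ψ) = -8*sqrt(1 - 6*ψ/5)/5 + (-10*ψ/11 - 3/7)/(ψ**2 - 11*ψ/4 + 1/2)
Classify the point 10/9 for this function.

Denominator factors: ψ**2 - 11*ψ/4 + 1/2 = -107/81 at ψ = 10/9 — none vanishes.
Branch term sqrt(1 - ψ/(5/6)): argument at 10/9 is -1/3, nonzero, so 10/9 is not its branch point (a point on a principal cut is still regular for the continued germ).
So the germ continues analytically to 10/9.

The point is a regular point.


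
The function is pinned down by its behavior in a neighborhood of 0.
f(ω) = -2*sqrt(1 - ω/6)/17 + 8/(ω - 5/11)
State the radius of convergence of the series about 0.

The radius of convergence is 5/11.

Denominator factor (ω - 5/11): pole of order 1 at 5/11, modulus 5/11.
Branch term (-2/17)*sqrt(1 - ω/(6)): its argument vanishes at ω = 6, a square-root branch point, modulus 6.
The radius of convergence is the smallest modulus among the singular points: 5/11.


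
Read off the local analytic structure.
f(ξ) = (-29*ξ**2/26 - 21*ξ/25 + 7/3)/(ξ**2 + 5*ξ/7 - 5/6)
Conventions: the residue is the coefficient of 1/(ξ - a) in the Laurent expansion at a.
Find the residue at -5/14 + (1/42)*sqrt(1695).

The factor ξ**2 + 5*ξ/7 - 5/6 splits as (ξ - a)(ξ - a') with a = -5/14 + (1/42)*sqrt(1695), a' = -5/14 - (1/42)*sqrt(1695). At the order-1 pole a set g(ξ) = (ξ - a)*f(ξ) = [-29*ξ**2/26 - 21*ξ/25 + 7/3] / (ξ - a').
Simple pole: residue = g(a) at a = -5/14 + (1/42)*sqrt(1695), which is -197/9100 + (9041/514150)*sqrt(1695).

The residue is -197/9100 + (9041/514150)*sqrt(1695).


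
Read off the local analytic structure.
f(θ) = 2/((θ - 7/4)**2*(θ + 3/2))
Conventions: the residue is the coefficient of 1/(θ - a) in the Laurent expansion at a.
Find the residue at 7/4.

At the order-2 pole 7/4 set g(θ) = (θ - (7/4))^2*f(θ) = 2/(θ + 3/2).
Order-2 pole: residue = g'(a); g'(7/4) = -32/169, so the residue is -32/169.

The residue is -32/169.


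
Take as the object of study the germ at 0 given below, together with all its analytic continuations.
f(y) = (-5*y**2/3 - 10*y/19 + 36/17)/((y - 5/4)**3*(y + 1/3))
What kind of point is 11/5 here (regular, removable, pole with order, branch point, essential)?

The point is a regular point.

Denominator factors: y + 1/3 = 38/15 at y = 11/5; y - 5/4 = 19/20 at y = 11/5 — none vanishes.
So the germ continues analytically to 11/5.


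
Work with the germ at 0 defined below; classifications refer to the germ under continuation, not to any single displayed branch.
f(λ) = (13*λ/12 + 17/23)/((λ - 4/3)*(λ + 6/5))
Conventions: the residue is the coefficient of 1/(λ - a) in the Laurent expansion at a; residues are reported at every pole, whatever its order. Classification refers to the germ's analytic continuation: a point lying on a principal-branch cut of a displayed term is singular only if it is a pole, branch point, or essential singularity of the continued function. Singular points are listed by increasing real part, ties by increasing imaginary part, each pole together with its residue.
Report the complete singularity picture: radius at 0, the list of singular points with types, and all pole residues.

Radius of convergence at 0: 6/5.
At -6/5: a pole of order 1; residue 387/1748.
At 4/3: a pole of order 1; residue 1130/1311.

Denominator factor (λ + 6/5): pole of order 1 at -6/5, modulus 6/5.
Denominator factor (λ - 4/3): pole of order 1 at 4/3, modulus 4/3.
The radius of convergence is the smallest modulus among the singular points: 6/5.
At the order-1 pole -6/5 set g(λ) = (λ - (-6/5))*f(λ) = (13*λ/12 + 17/23)/(λ - 4/3).
Simple pole: residue = g(a) at a = -6/5, which is 387/1748.
At the order-1 pole 4/3 set g(λ) = (λ - (4/3))*f(λ) = (13*λ/12 + 17/23)/(λ + 6/5).
Simple pole: residue = g(a) at a = 4/3, which is 1130/1311.
List the singular points by increasing real part (a conjugate pair: the negative imaginary part first).


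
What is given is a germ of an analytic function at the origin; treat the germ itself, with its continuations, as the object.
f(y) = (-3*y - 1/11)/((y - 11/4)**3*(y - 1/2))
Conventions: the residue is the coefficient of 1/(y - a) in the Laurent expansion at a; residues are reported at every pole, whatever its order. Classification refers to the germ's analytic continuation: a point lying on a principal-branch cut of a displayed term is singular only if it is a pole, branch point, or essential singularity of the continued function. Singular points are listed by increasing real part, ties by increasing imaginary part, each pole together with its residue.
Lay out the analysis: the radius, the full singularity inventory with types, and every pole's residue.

Radius of convergence at 0: 1/2.
At 1/2: a pole of order 1; residue 1120/8019.
At 11/4: a pole of order 3; residue -1120/8019.

Denominator factor (y - 1/2): pole of order 1 at 1/2, modulus 1/2.
Denominator factor (y - 11/4)^3: pole of order 3 at 11/4, modulus 11/4.
The radius of convergence is the smallest modulus among the singular points: 1/2.
At the order-1 pole 1/2 set g(y) = (y - (1/2))*f(y) = (-3*y - 1/11)/(y - 11/4)**3.
Simple pole: residue = g(a) at a = 1/2, which is 1120/8019.
At the order-3 pole 11/4 set g(y) = (y - (11/4))^3*f(y) = (-3*y - 1/11)/(y - 1/2).
Order-3 pole: residue = g''(a)/2; g''(11/4) = -2240/8019, so the residue is -1120/8019.
List the singular points by increasing real part (a conjugate pair: the negative imaginary part first).


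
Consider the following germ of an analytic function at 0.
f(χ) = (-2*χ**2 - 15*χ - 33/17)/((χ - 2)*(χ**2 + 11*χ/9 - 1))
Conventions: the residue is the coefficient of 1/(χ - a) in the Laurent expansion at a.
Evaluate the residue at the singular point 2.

At the order-1 pole 2 set g(χ) = (χ - (2))*f(χ) = (-2*χ**2 - 15*χ - 33/17)/(χ**2 + 11*χ/9 - 1).
Simple pole: residue = g(a) at a = 2, which is -873/119.

The residue is -873/119.


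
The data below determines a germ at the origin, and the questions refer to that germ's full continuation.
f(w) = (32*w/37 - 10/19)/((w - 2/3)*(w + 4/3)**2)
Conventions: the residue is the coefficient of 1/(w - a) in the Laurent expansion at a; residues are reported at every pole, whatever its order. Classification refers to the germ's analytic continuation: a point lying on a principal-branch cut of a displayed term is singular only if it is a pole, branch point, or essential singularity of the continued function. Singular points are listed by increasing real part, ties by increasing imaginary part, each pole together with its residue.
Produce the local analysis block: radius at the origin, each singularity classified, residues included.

Radius of convergence at 0: 2/3.
At -4/3: a pole of order 2; residue -53/4218.
At 2/3: a pole of order 1; residue 53/4218.

Denominator factor (w - 2/3): pole of order 1 at 2/3, modulus 2/3.
Denominator factor (w + 4/3)^2: pole of order 2 at -4/3, modulus 4/3.
The radius of convergence is the smallest modulus among the singular points: 2/3.
At the order-2 pole -4/3 set g(w) = (w - (-4/3))^2*f(w) = (32*w/37 - 10/19)/(w - 2/3).
Order-2 pole: residue = g'(a); g'(-4/3) = -53/4218, so the residue is -53/4218.
At the order-1 pole 2/3 set g(w) = (w - (2/3))*f(w) = (32*w/37 - 10/19)/(w + 4/3)**2.
Simple pole: residue = g(a) at a = 2/3, which is 53/4218.
List the singular points by increasing real part (a conjugate pair: the negative imaginary part first).


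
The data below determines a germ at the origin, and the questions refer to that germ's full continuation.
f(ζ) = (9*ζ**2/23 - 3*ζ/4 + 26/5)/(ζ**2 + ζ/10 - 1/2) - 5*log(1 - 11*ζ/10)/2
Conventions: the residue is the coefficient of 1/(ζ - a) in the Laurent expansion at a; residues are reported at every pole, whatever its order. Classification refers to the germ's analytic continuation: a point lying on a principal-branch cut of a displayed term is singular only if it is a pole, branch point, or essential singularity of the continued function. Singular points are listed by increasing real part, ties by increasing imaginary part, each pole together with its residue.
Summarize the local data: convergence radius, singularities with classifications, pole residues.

Radius of convergence at 0: -1/20 + (1/20)*sqrt(201).
At -1/20 - (1/20)*sqrt(201): a pole of order 1; residue -363/920 - (50003/184920)*sqrt(201).
At -1/20 + (1/20)*sqrt(201): a pole of order 1; residue -363/920 + (50003/184920)*sqrt(201).
At 10/11: a logarithmic branch point.

Denominator factor (ζ**2 + ζ/10 - 1/2): discriminant 201/100, real irrational roots -1/20 + (1/20)*sqrt(201) and -1/20 - (1/20)*sqrt(201); poles of order 1, moduli -1/20 + (1/20)*sqrt(201) and 1/20 + (1/20)*sqrt(201).
Branch term (-5/2)*log(1 - ζ/(10/11)): its argument vanishes at ζ = 10/11, a logarithmic branch point, modulus 10/11.
The radius of convergence is the smallest modulus among the singular points: -1/20 + (1/20)*sqrt(201).
The branch term is analytic at -1/20 - (1/20)*sqrt(201) and contributes nothing to the residue; only the rational part matters.
The factor ζ**2 + ζ/10 - 1/2 splits as (ζ - a)(ζ - a') with a = -1/20 - (1/20)*sqrt(201), a' = -1/20 + (1/20)*sqrt(201). At the order-1 pole a set g(ζ) = (ζ - a)*(rational part) = [9*ζ**2/23 - 3*ζ/4 + 26/5] / (ζ - a').
Simple pole: residue = g(a) at a = -1/20 - (1/20)*sqrt(201), which is -363/920 - (50003/184920)*sqrt(201).
The branch term is analytic at -1/20 + (1/20)*sqrt(201) and contributes nothing to the residue; only the rational part matters.
The factor ζ**2 + ζ/10 - 1/2 splits as (ζ - a)(ζ - a') with a = -1/20 + (1/20)*sqrt(201), a' = -1/20 - (1/20)*sqrt(201). At the order-1 pole a set g(ζ) = (ζ - a)*(rational part) = [9*ζ**2/23 - 3*ζ/4 + 26/5] / (ζ - a').
Simple pole: residue = g(a) at a = -1/20 + (1/20)*sqrt(201), which is -363/920 + (50003/184920)*sqrt(201).
List the singular points by increasing real part (a conjugate pair: the negative imaginary part first).


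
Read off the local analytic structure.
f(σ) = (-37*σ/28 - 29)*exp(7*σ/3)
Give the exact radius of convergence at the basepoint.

The factor exp(7*σ/3) is entire and contributes no finite singular point.
The polynomial part has no poles.
No finite singular points: the Taylor series at 0 converges everywhere.

The radius of convergence is infinite.


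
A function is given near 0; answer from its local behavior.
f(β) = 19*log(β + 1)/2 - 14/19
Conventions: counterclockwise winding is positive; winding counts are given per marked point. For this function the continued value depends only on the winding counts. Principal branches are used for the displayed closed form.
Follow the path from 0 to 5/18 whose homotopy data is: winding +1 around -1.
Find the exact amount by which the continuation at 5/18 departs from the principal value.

The rational part is single-valued and drops out of the difference; each branch term changes only by its own monodromy.
(19/2)*log(1 - β/(-1)): each positive loop around -1 adds 2*pi*i to the log, so winding +1 contributes (19/2)*(1)*2*pi*i = (19)*pi*i.
Summing the contributions at β = 5/18 gives (19)*pi*i.

Continued minus principal equals (19)*pi*i.


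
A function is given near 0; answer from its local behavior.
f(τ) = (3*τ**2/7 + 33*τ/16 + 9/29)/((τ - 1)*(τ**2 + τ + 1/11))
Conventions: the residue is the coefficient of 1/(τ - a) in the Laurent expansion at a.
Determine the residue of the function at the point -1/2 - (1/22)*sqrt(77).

The factor τ**2 + τ + 1/11 splits as (τ - a)(τ - a') with a = -1/2 - (1/22)*sqrt(77), a' = -1/2 + (1/22)*sqrt(77). At the order-1 pole a set g(τ) = (τ - a)*f(τ) = [(3*τ**2/7 + 33*τ/16 + 9/29)/(τ - 1)] / (τ - a').
Simple pole: residue = g(a) at a = -1/2 - (1/22)*sqrt(77), which is -68073/149408 - (39903/1045856)*sqrt(77).

The residue is -68073/149408 - (39903/1045856)*sqrt(77).


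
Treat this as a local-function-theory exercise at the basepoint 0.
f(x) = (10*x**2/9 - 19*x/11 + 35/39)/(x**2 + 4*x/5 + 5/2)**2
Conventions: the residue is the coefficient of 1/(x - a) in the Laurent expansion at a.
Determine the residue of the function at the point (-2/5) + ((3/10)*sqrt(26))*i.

The factor x**2 + 4*x/5 + 5/2 splits as (x - a)(x - a') with a = (-2/5) + ((3/10)*sqrt(26))*i, a' = (-2/5) - ((3/10)*sqrt(26))*i. At the order-2 pole a set g(x) = (x - a)^2*f(x) = [10*x**2/9 - 19*x/11 + 35/39] / (x - a')^2.
Order-2 pole: residue = g'(a); g'((-2/5) + ((3/10)*sqrt(26))*i) = -((351200/5872581)*sqrt(26))*i, so the residue is -((351200/5872581)*sqrt(26))*i.

The residue is -((351200/5872581)*sqrt(26))*i.


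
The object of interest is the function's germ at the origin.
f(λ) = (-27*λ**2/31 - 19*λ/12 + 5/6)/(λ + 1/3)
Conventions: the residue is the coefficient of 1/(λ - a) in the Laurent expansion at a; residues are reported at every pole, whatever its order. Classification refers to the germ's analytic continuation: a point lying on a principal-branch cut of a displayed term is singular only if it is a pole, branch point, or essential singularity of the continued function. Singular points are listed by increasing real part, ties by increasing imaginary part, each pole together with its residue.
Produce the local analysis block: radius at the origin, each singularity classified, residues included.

Denominator factor (λ + 1/3): pole of order 1 at -1/3, modulus 1/3.
The radius of convergence is the smallest modulus among the singular points: 1/3.
At the order-1 pole -1/3 set g(λ) = (λ - (-1/3))*f(λ) = -27*λ**2/31 - 19*λ/12 + 5/6.
Simple pole: residue = g(a) at a = -1/3, which is 1411/1116.

Radius of convergence at 0: 1/3.
At -1/3: a pole of order 1; residue 1411/1116.


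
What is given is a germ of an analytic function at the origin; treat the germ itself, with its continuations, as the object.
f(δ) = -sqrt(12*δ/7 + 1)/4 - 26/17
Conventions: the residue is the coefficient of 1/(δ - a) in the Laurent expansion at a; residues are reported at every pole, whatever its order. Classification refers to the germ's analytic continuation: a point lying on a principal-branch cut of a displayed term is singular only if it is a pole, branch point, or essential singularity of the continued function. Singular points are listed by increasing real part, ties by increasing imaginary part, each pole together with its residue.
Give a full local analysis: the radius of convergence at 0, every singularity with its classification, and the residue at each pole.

Branch term (-1/4)*sqrt(1 - δ/(-7/12)): its argument vanishes at δ = -7/12, a square-root branch point, modulus 7/12.
The radius of convergence is the smallest modulus among the singular points: 7/12.

Radius of convergence at 0: 7/12.
At -7/12: an algebraic (square-root) branch point.


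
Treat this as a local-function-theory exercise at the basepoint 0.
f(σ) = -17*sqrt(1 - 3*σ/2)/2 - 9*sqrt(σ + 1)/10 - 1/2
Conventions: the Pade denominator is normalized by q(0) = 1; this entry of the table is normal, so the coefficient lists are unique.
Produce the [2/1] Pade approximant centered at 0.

The Pade approximant has numerator coefficients [-99/10, 22773/1780, -45789/28480]; denominator coefficients [1, -247/356].

Taylor coefficients needed (expand at 0): a_0 = -99/10, a_1 = 237/40, a_2 = 801/320, a_3 = 2223/1280.
Write the denominator as Q(σ) = 1 + q1*σ. Requiring Q*f - P = O(σ^4) with deg P <= 2 kills the coefficients of σ^3..σ^3 in Q*f:
  σ^3: a_3 + q1*a_2 = 0, i.e. 2223/1280 + (801/320)*q1 = 0.
Solving this linear system: q1 = -247/356.
The numerator is Q*f truncated at degree 2: P0 = a_0 = -99/10; P1 = a_1 + q1*a_0 = 22773/1780; P2 = a_2 + q1*a_1 = -45789/28480.


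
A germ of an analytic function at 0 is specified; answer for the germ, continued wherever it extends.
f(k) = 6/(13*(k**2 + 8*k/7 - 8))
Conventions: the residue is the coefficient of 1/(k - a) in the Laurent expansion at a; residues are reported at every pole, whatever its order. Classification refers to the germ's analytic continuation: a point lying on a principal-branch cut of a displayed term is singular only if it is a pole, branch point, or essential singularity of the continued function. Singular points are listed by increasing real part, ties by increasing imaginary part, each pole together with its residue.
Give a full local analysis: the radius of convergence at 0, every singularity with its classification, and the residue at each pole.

Radius of convergence at 0: -4/7 + (2/7)*sqrt(102).
At -4/7 - (2/7)*sqrt(102): a pole of order 1; residue -(7/884)*sqrt(102).
At -4/7 + (2/7)*sqrt(102): a pole of order 1; residue (7/884)*sqrt(102).

Denominator factor (k**2 + 8*k/7 - 8): discriminant 1632/49, real irrational roots -4/7 + (2/7)*sqrt(102) and -4/7 - (2/7)*sqrt(102); poles of order 1, moduli -4/7 + (2/7)*sqrt(102) and 4/7 + (2/7)*sqrt(102).
The radius of convergence is the smallest modulus among the singular points: -4/7 + (2/7)*sqrt(102).
The factor k**2 + 8*k/7 - 8 splits as (k - a)(k - a') with a = -4/7 - (2/7)*sqrt(102), a' = -4/7 + (2/7)*sqrt(102). At the order-1 pole a set g(k) = (k - a)*f(k) = [6/13] / (k - a').
Simple pole: residue = g(a) at a = -4/7 - (2/7)*sqrt(102), which is -(7/884)*sqrt(102).
The factor k**2 + 8*k/7 - 8 splits as (k - a)(k - a') with a = -4/7 + (2/7)*sqrt(102), a' = -4/7 - (2/7)*sqrt(102). At the order-1 pole a set g(k) = (k - a)*f(k) = [6/13] / (k - a').
Simple pole: residue = g(a) at a = -4/7 + (2/7)*sqrt(102), which is (7/884)*sqrt(102).
List the singular points by increasing real part (a conjugate pair: the negative imaginary part first).
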